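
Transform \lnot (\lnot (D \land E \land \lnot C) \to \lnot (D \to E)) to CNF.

(\lnot D \lor \lnot E \lor C) \land (\lnot D \lor E)

\lnot (\lnot (D \land E \land \lnot C) \to \lnot (D \to E))
≡ \lnot (\lnot \lnot (D \land E \land \lnot C) \lor \lnot (D \to E))   (eliminate \to)
≡ \lnot (\lnot \lnot (D \land E \land \lnot C) \lor \lnot (\lnot D \lor E))   (eliminate \to)
≡ \lnot \lnot \lnot (D \land E \land \lnot C) \land \lnot \lnot (\lnot D \lor E)   (De Morgan)
≡ \lnot (D \land E \land \lnot C) \land \lnot \lnot (\lnot D \lor E)   (double negation)
≡ (\lnot D \lor \lnot E \lor \lnot \lnot C) \land \lnot \lnot (\lnot D \lor E)   (De Morgan)
≡ (\lnot D \lor \lnot E \lor C) \land \lnot \lnot (\lnot D \lor E)   (double negation)
≡ (\lnot D \lor \lnot E \lor C) \land (\lnot D \lor E)   (double negation)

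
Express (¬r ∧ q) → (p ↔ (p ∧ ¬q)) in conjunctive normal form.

r ∨ ¬q ∨ ¬p

(¬r ∧ q) → (p ↔ (p ∧ ¬q))
≡ ¬(¬r ∧ q) ∨ (p ↔ (p ∧ ¬q))
≡ ¬(¬r ∧ q) ∨ ((p → (p ∧ ¬q)) ∧ ((p ∧ ¬q) → p))
≡ ¬(¬r ∧ q) ∨ ((¬p ∨ (p ∧ ¬q)) ∧ ((p ∧ ¬q) → p))
≡ ¬(¬r ∧ q) ∨ ((¬p ∨ (p ∧ ¬q)) ∧ (¬(p ∧ ¬q) ∨ p))
≡ ¬¬r ∨ ¬q ∨ ((¬p ∨ (p ∧ ¬q)) ∧ (¬(p ∧ ¬q) ∨ p))
≡ r ∨ ¬q ∨ ((¬p ∨ (p ∧ ¬q)) ∧ (¬(p ∧ ¬q) ∨ p))
≡ r ∨ ¬q ∨ ((¬p ∨ (p ∧ ¬q)) ∧ (¬p ∨ ¬¬q ∨ p))
≡ r ∨ ¬q ∨ ((¬p ∨ (p ∧ ¬q)) ∧ (¬p ∨ q ∨ p))
≡ (r ∨ ¬q ∨ ¬p ∨ p) ∧ (r ∨ ¬q ∨ ¬p ∨ ¬q) ∧ (r ∨ ¬q ∨ ¬p ∨ q ∨ p)
≡ r ∨ ¬q ∨ ¬p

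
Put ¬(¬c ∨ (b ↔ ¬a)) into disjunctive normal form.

(c ∧ b ∧ a) ∨ (c ∧ ¬a ∧ ¬b)

¬(¬c ∨ (b ↔ ¬a))
≡ ¬(¬c ∨ ((b → ¬a) ∧ (¬a → b)))   [eliminate ↔]
≡ ¬(¬c ∨ ((¬b ∨ ¬a) ∧ (¬a → b)))   [eliminate →]
≡ ¬(¬c ∨ ((¬b ∨ ¬a) ∧ (¬¬a ∨ b)))   [eliminate →]
≡ ¬¬c ∧ ¬((¬b ∨ ¬a) ∧ (¬¬a ∨ b))   [De Morgan]
≡ c ∧ ¬((¬b ∨ ¬a) ∧ (¬¬a ∨ b))   [double negation]
≡ c ∧ (¬(¬b ∨ ¬a) ∨ ¬(¬¬a ∨ b))   [De Morgan]
≡ c ∧ ((¬¬b ∧ ¬¬a) ∨ ¬(¬¬a ∨ b))   [De Morgan]
≡ c ∧ ((b ∧ ¬¬a) ∨ ¬(¬¬a ∨ b))   [double negation]
≡ c ∧ ((b ∧ a) ∨ ¬(¬¬a ∨ b))   [double negation]
≡ c ∧ ((b ∧ a) ∨ (¬¬¬a ∧ ¬b))   [De Morgan]
≡ c ∧ ((b ∧ a) ∨ (¬a ∧ ¬b))   [double negation]
≡ (c ∧ b ∧ a) ∨ (c ∧ ¬a ∧ ¬b)   [distribute ∧ over ∨]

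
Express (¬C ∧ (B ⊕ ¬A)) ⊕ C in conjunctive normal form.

(¬C ∧ (B ⊕ ¬A)) ⊕ C
≡ ((¬C ∧ (B ⊕ ¬A)) ∨ C) ∧ ¬(¬C ∧ (B ⊕ ¬A) ∧ C)   [expand ⊕]
≡ ((¬C ∧ (B ∨ ¬A) ∧ ¬(B ∧ ¬A)) ∨ C) ∧ ¬(¬C ∧ (B ⊕ ¬A) ∧ C)   [expand ⊕]
≡ ((¬C ∧ (B ∨ ¬A) ∧ ¬(B ∧ ¬A)) ∨ C) ∧ ¬(¬C ∧ (B ∨ ¬A) ∧ ¬(B ∧ ¬A) ∧ C)   [expand ⊕]
≡ ((¬C ∧ (B ∨ ¬A) ∧ (¬B ∨ ¬¬A)) ∨ C) ∧ ¬(¬C ∧ (B ∨ ¬A) ∧ ¬(B ∧ ¬A) ∧ C)   [De Morgan]
≡ ((¬C ∧ (B ∨ ¬A) ∧ (¬B ∨ A)) ∨ C) ∧ ¬(¬C ∧ (B ∨ ¬A) ∧ ¬(B ∧ ¬A) ∧ C)   [double negation]
≡ ((¬C ∧ (B ∨ ¬A) ∧ (¬B ∨ A)) ∨ C) ∧ (¬¬C ∨ ¬(B ∨ ¬A) ∨ ¬¬(B ∧ ¬A) ∨ ¬C)   [De Morgan]
≡ ((¬C ∧ (B ∨ ¬A) ∧ (¬B ∨ A)) ∨ C) ∧ (C ∨ ¬(B ∨ ¬A) ∨ ¬¬(B ∧ ¬A) ∨ ¬C)   [double negation]
≡ ((¬C ∧ (B ∨ ¬A) ∧ (¬B ∨ A)) ∨ C) ∧ (C ∨ (¬B ∧ ¬¬A) ∨ ¬¬(B ∧ ¬A) ∨ ¬C)   [De Morgan]
≡ ((¬C ∧ (B ∨ ¬A) ∧ (¬B ∨ A)) ∨ C) ∧ (C ∨ (¬B ∧ A) ∨ ¬¬(B ∧ ¬A) ∨ ¬C)   [double negation]
≡ ((¬C ∧ (B ∨ ¬A) ∧ (¬B ∨ A)) ∨ C) ∧ (C ∨ (¬B ∧ A) ∨ (B ∧ ¬A) ∨ ¬C)   [double negation]
≡ (¬C ∨ C) ∧ (B ∨ ¬A ∨ C) ∧ (¬B ∨ A ∨ C) ∧ (C ∨ ¬B ∨ B ∨ ¬C) ∧ (C ∨ ¬B ∨ ¬A ∨ ¬C) ∧ (C ∨ A ∨ B ∨ ¬C) ∧ (C ∨ A ∨ ¬A ∨ ¬C)   [distribute ∨ over ∧]
≡ (B ∨ ¬A ∨ C) ∧ (¬B ∨ A ∨ C)   [simplify]

(B ∨ ¬A ∨ C) ∧ (¬B ∨ A ∨ C)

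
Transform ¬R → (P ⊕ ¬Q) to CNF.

(R ∨ P ∨ ¬Q) ∧ (R ∨ ¬P ∨ Q)

¬R → (P ⊕ ¬Q)
≡ ¬¬R ∨ (P ⊕ ¬Q)   [eliminate →]
≡ ¬¬R ∨ ((P ∨ ¬Q) ∧ ¬(P ∧ ¬Q))   [expand ⊕]
≡ R ∨ ((P ∨ ¬Q) ∧ ¬(P ∧ ¬Q))   [double negation]
≡ R ∨ ((P ∨ ¬Q) ∧ (¬P ∨ ¬¬Q))   [De Morgan]
≡ R ∨ ((P ∨ ¬Q) ∧ (¬P ∨ Q))   [double negation]
≡ (R ∨ P ∨ ¬Q) ∧ (R ∨ ¬P ∨ Q)   [distribute ∨ over ∧]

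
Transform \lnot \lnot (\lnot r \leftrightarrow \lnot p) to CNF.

(r \lor \lnot p) \land (p \lor \lnot r)

\lnot \lnot (\lnot r \leftrightarrow \lnot p)
≡ \lnot \lnot ((\lnot r \to \lnot p) \land (\lnot p \to \lnot r))   — eliminate \leftrightarrow
≡ \lnot \lnot ((\lnot \lnot r \lor \lnot p) \land (\lnot p \to \lnot r))   — eliminate \to
≡ \lnot \lnot ((\lnot \lnot r \lor \lnot p) \land (\lnot \lnot p \lor \lnot r))   — eliminate \to
≡ (\lnot \lnot r \lor \lnot p) \land (\lnot \lnot p \lor \lnot r)   — double negation
≡ (r \lor \lnot p) \land (\lnot \lnot p \lor \lnot r)   — double negation
≡ (r \lor \lnot p) \land (p \lor \lnot r)   — double negation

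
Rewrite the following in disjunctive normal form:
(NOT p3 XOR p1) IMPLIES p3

(NOT p3 XOR p1) IMPLIES p3
≡ NOT (NOT p3 XOR p1) OR p3   [eliminate IMPLIES]
≡ NOT ((NOT p3 AND NOT p1) OR (NOT NOT p3 AND p1)) OR p3   [expand XOR]
≡ (NOT (NOT p3 AND NOT p1) AND NOT (NOT NOT p3 AND p1)) OR p3   [De Morgan]
≡ ((NOT NOT p3 OR NOT NOT p1) AND NOT (NOT NOT p3 AND p1)) OR p3   [De Morgan]
≡ ((p3 OR NOT NOT p1) AND NOT (NOT NOT p3 AND p1)) OR p3   [double negation]
≡ ((p3 OR p1) AND NOT (NOT NOT p3 AND p1)) OR p3   [double negation]
≡ ((p3 OR p1) AND (NOT NOT NOT p3 OR NOT p1)) OR p3   [De Morgan]
≡ ((p3 OR p1) AND (NOT p3 OR NOT p1)) OR p3   [double negation]
≡ (p3 AND NOT p3) OR (p3 AND NOT p1) OR (p1 AND NOT p3) OR (p1 AND NOT p1) OR p3   [distribute AND over OR]
≡ (p1 AND NOT p3) OR p3   [simplify]

(p1 AND NOT p3) OR p3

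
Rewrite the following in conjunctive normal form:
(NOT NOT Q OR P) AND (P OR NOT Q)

(NOT NOT Q OR P) AND (P OR NOT Q)
≡ (Q OR P) AND (P OR NOT Q)   — double negation

(Q OR P) AND (P OR NOT Q)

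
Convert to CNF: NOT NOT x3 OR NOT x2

NOT NOT x3 OR NOT x2
⇔ x3 OR NOT x2   [double negation]

x3 OR NOT x2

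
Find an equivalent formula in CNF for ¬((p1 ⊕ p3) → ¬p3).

(¬p1 ∨ ¬p3) ∧ p3

¬((p1 ⊕ p3) → ¬p3)
= ¬(¬(p1 ⊕ p3) ∨ ¬p3)
= ¬(¬((p1 ∨ p3) ∧ ¬(p1 ∧ p3)) ∨ ¬p3)
= ¬¬((p1 ∨ p3) ∧ ¬(p1 ∧ p3)) ∧ ¬¬p3
= (p1 ∨ p3) ∧ ¬(p1 ∧ p3) ∧ ¬¬p3
= (p1 ∨ p3) ∧ (¬p1 ∨ ¬p3) ∧ ¬¬p3
= (p1 ∨ p3) ∧ (¬p1 ∨ ¬p3) ∧ p3
= (¬p1 ∨ ¬p3) ∧ p3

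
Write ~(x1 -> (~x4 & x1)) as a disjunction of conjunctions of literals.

~(x1 -> (~x4 & x1))
= ~(~x1 | (~x4 & x1))   (eliminate ->)
= ~~x1 & ~(~x4 & x1)   (De Morgan)
= x1 & ~(~x4 & x1)   (double negation)
= x1 & (~~x4 | ~x1)   (De Morgan)
= x1 & (x4 | ~x1)   (double negation)
= (x1 & x4) | (x1 & ~x1)   (distribute & over |)
= x1 & x4   (simplify)

x1 & x4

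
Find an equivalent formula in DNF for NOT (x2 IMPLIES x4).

NOT (x2 IMPLIES x4)
⇔ NOT (NOT x2 OR x4)   — eliminate IMPLIES
⇔ NOT NOT x2 AND NOT x4   — De Morgan
⇔ x2 AND NOT x4   — double negation

x2 AND NOT x4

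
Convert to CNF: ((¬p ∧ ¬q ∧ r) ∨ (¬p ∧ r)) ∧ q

((¬p ∧ ¬q ∧ r) ∨ (¬p ∧ r)) ∧ q
≡ (¬p ∨ ¬p) ∧ (¬p ∨ r) ∧ (¬q ∨ ¬p) ∧ (¬q ∨ r) ∧ (r ∨ ¬p) ∧ (r ∨ r) ∧ q   — distribute ∨ over ∧
≡ ¬p ∧ r ∧ q   — simplify

¬p ∧ r ∧ q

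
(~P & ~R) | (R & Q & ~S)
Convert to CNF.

(~P & ~R) | (R & Q & ~S)
≡ (~P | R) & (~P | Q) & (~P | ~S) & (~R | R) & (~R | Q) & (~R | ~S)   — distribute | over &
≡ (~P | R) & (~P | Q) & (~P | ~S) & (~R | Q) & (~R | ~S)   — simplify

(~P | R) & (~P | Q) & (~P | ~S) & (~R | Q) & (~R | ~S)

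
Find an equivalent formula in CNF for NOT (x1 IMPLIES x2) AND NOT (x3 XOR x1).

NOT (x1 IMPLIES x2) AND NOT (x3 XOR x1)
= NOT (NOT x1 OR x2) AND NOT (x3 XOR x1)   [eliminate IMPLIES]
= NOT (NOT x1 OR x2) AND NOT ((x3 OR x1) AND NOT (x3 AND x1))   [expand XOR]
= NOT NOT x1 AND NOT x2 AND NOT ((x3 OR x1) AND NOT (x3 AND x1))   [De Morgan]
= x1 AND NOT x2 AND NOT ((x3 OR x1) AND NOT (x3 AND x1))   [double negation]
= x1 AND NOT x2 AND (NOT (x3 OR x1) OR NOT NOT (x3 AND x1))   [De Morgan]
= x1 AND NOT x2 AND ((NOT x3 AND NOT x1) OR NOT NOT (x3 AND x1))   [De Morgan]
= x1 AND NOT x2 AND ((NOT x3 AND NOT x1) OR (x3 AND x1))   [double negation]
= x1 AND NOT x2 AND (NOT x3 OR x3) AND (NOT x3 OR x1) AND (NOT x1 OR x3) AND (NOT x1 OR x1)   [distribute OR over AND]
= x1 AND NOT x2 AND (NOT x1 OR x3)   [simplify]

x1 AND NOT x2 AND (NOT x1 OR x3)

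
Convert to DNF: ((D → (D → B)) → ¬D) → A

((D → (D → B)) → ¬D) → A
≡ ¬((D → (D → B)) → ¬D) ∨ A
≡ ¬(¬(D → (D → B)) ∨ ¬D) ∨ A
≡ ¬(¬(¬D ∨ (D → B)) ∨ ¬D) ∨ A
≡ ¬(¬(¬D ∨ ¬D ∨ B) ∨ ¬D) ∨ A
≡ (¬¬(¬D ∨ ¬D ∨ B) ∧ ¬¬D) ∨ A
≡ ((¬D ∨ ¬D ∨ B) ∧ ¬¬D) ∨ A
≡ ((¬D ∨ ¬D ∨ B) ∧ D) ∨ A
≡ (¬D ∧ D) ∨ (¬D ∧ D) ∨ (B ∧ D) ∨ A
≡ (B ∧ D) ∨ A

(B ∧ D) ∨ A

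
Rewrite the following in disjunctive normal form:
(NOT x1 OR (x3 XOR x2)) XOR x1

(NOT x1 OR (x3 XOR x2)) XOR x1
⇔ ((NOT x1 OR (x3 XOR x2)) AND NOT x1) OR (NOT (NOT x1 OR (x3 XOR x2)) AND x1)   [expand XOR]
⇔ ((NOT x1 OR (x3 AND NOT x2) OR (NOT x3 AND x2)) AND NOT x1) OR (NOT (NOT x1 OR (x3 XOR x2)) AND x1)   [expand XOR]
⇔ ((NOT x1 OR (x3 AND NOT x2) OR (NOT x3 AND x2)) AND NOT x1) OR (NOT (NOT x1 OR (x3 AND NOT x2) OR (NOT x3 AND x2)) AND x1)   [expand XOR]
⇔ ((NOT x1 OR (x3 AND NOT x2) OR (NOT x3 AND x2)) AND NOT x1) OR (NOT NOT x1 AND NOT (x3 AND NOT x2) AND NOT (NOT x3 AND x2) AND x1)   [De Morgan]
⇔ ((NOT x1 OR (x3 AND NOT x2) OR (NOT x3 AND x2)) AND NOT x1) OR (x1 AND NOT (x3 AND NOT x2) AND NOT (NOT x3 AND x2) AND x1)   [double negation]
⇔ ((NOT x1 OR (x3 AND NOT x2) OR (NOT x3 AND x2)) AND NOT x1) OR (x1 AND (NOT x3 OR NOT NOT x2) AND NOT (NOT x3 AND x2) AND x1)   [De Morgan]
⇔ ((NOT x1 OR (x3 AND NOT x2) OR (NOT x3 AND x2)) AND NOT x1) OR (x1 AND (NOT x3 OR x2) AND NOT (NOT x3 AND x2) AND x1)   [double negation]
⇔ ((NOT x1 OR (x3 AND NOT x2) OR (NOT x3 AND x2)) AND NOT x1) OR (x1 AND (NOT x3 OR x2) AND (NOT NOT x3 OR NOT x2) AND x1)   [De Morgan]
⇔ ((NOT x1 OR (x3 AND NOT x2) OR (NOT x3 AND x2)) AND NOT x1) OR (x1 AND (NOT x3 OR x2) AND (x3 OR NOT x2) AND x1)   [double negation]
⇔ (NOT x1 AND NOT x1) OR (x3 AND NOT x2 AND NOT x1) OR (NOT x3 AND x2 AND NOT x1) OR (x1 AND NOT x3 AND x3 AND x1) OR (x1 AND NOT x3 AND NOT x2 AND x1) OR (x1 AND x2 AND x3 AND x1) OR (x1 AND x2 AND NOT x2 AND x1)   [distribute AND over OR]
⇔ NOT x1 OR (x1 AND NOT x3 AND NOT x2) OR (x1 AND x2 AND x3)   [simplify]

NOT x1 OR (x1 AND NOT x3 AND NOT x2) OR (x1 AND x2 AND x3)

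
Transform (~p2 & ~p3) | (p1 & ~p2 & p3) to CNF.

~p2 & (~p3 | p1)

(~p2 & ~p3) | (p1 & ~p2 & p3)
= (~p2 | p1) & (~p2 | ~p2) & (~p2 | p3) & (~p3 | p1) & (~p3 | ~p2) & (~p3 | p3)   [distribute | over &]
= ~p2 & (~p3 | p1)   [simplify]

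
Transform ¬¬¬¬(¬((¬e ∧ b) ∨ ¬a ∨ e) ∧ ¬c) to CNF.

¬¬¬¬(¬((¬e ∧ b) ∨ ¬a ∨ e) ∧ ¬c)
≡ ¬¬(¬((¬e ∧ b) ∨ ¬a ∨ e) ∧ ¬c)   (double negation)
≡ ¬((¬e ∧ b) ∨ ¬a ∨ e) ∧ ¬c   (double negation)
≡ ¬(¬e ∧ b) ∧ ¬¬a ∧ ¬e ∧ ¬c   (De Morgan)
≡ (¬¬e ∨ ¬b) ∧ ¬¬a ∧ ¬e ∧ ¬c   (De Morgan)
≡ (e ∨ ¬b) ∧ ¬¬a ∧ ¬e ∧ ¬c   (double negation)
≡ (e ∨ ¬b) ∧ a ∧ ¬e ∧ ¬c   (double negation)

(e ∨ ¬b) ∧ a ∧ ¬e ∧ ¬c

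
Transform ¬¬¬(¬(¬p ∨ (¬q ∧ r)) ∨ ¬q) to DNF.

¬¬¬(¬(¬p ∨ (¬q ∧ r)) ∨ ¬q)
≡ ¬(¬(¬p ∨ (¬q ∧ r)) ∨ ¬q)   [double negation]
≡ ¬¬(¬p ∨ (¬q ∧ r)) ∧ ¬¬q   [De Morgan]
≡ (¬p ∨ (¬q ∧ r)) ∧ ¬¬q   [double negation]
≡ (¬p ∨ (¬q ∧ r)) ∧ q   [double negation]
≡ (¬p ∧ q) ∨ (¬q ∧ r ∧ q)   [distribute ∧ over ∨]
≡ ¬p ∧ q   [simplify]

¬p ∧ q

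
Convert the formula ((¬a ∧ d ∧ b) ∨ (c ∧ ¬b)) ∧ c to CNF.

((¬a ∧ d ∧ b) ∨ (c ∧ ¬b)) ∧ c
≡ (¬a ∨ c) ∧ (¬a ∨ ¬b) ∧ (d ∨ c) ∧ (d ∨ ¬b) ∧ (b ∨ c) ∧ (b ∨ ¬b) ∧ c   (distribute ∨ over ∧)
≡ (¬a ∨ ¬b) ∧ (d ∨ ¬b) ∧ c   (simplify)

(¬a ∨ ¬b) ∧ (d ∨ ¬b) ∧ c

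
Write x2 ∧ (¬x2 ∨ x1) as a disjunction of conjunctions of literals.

x2 ∧ (¬x2 ∨ x1)
⇔ (x2 ∧ ¬x2) ∨ (x2 ∧ x1)   (distribute ∧ over ∨)
⇔ x2 ∧ x1   (simplify)

x2 ∧ x1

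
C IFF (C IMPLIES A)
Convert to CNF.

C IFF (C IMPLIES A)
= (C IMPLIES (C IMPLIES A)) AND ((C IMPLIES A) IMPLIES C)
= (NOT C OR (C IMPLIES A)) AND ((C IMPLIES A) IMPLIES C)
= (NOT C OR NOT C OR A) AND ((C IMPLIES A) IMPLIES C)
= (NOT C OR NOT C OR A) AND (NOT (C IMPLIES A) OR C)
= (NOT C OR NOT C OR A) AND (NOT (NOT C OR A) OR C)
= (NOT C OR NOT C OR A) AND ((NOT NOT C AND NOT A) OR C)
= (NOT C OR NOT C OR A) AND ((C AND NOT A) OR C)
= (NOT C OR NOT C OR A) AND (C OR C) AND (NOT A OR C)
= (NOT C OR A) AND C

(NOT C OR A) AND C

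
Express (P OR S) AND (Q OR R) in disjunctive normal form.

(P AND Q) OR (P AND R) OR (S AND Q) OR (S AND R)

(P OR S) AND (Q OR R)
≡ (P AND Q) OR (P AND R) OR (S AND Q) OR (S AND R)   [distribute AND over OR]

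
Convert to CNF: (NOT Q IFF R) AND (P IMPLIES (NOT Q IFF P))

(Q OR R) AND (NOT R OR NOT Q) AND (NOT P OR NOT Q)

(NOT Q IFF R) AND (P IMPLIES (NOT Q IFF P))
≡ (NOT Q IMPLIES R) AND (R IMPLIES NOT Q) AND (P IMPLIES (NOT Q IFF P))   [eliminate IFF]
≡ (NOT NOT Q OR R) AND (R IMPLIES NOT Q) AND (P IMPLIES (NOT Q IFF P))   [eliminate IMPLIES]
≡ (NOT NOT Q OR R) AND (NOT R OR NOT Q) AND (P IMPLIES (NOT Q IFF P))   [eliminate IMPLIES]
≡ (NOT NOT Q OR R) AND (NOT R OR NOT Q) AND (NOT P OR (NOT Q IFF P))   [eliminate IMPLIES]
≡ (NOT NOT Q OR R) AND (NOT R OR NOT Q) AND (NOT P OR ((NOT Q IMPLIES P) AND (P IMPLIES NOT Q)))   [eliminate IFF]
≡ (NOT NOT Q OR R) AND (NOT R OR NOT Q) AND (NOT P OR ((NOT NOT Q OR P) AND (P IMPLIES NOT Q)))   [eliminate IMPLIES]
≡ (NOT NOT Q OR R) AND (NOT R OR NOT Q) AND (NOT P OR ((NOT NOT Q OR P) AND (NOT P OR NOT Q)))   [eliminate IMPLIES]
≡ (Q OR R) AND (NOT R OR NOT Q) AND (NOT P OR ((NOT NOT Q OR P) AND (NOT P OR NOT Q)))   [double negation]
≡ (Q OR R) AND (NOT R OR NOT Q) AND (NOT P OR ((Q OR P) AND (NOT P OR NOT Q)))   [double negation]
≡ (Q OR R) AND (NOT R OR NOT Q) AND (NOT P OR Q OR P) AND (NOT P OR NOT P OR NOT Q)   [distribute OR over AND]
≡ (Q OR R) AND (NOT R OR NOT Q) AND (NOT P OR NOT Q)   [simplify]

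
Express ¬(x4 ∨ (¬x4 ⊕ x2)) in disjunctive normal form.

¬(x4 ∨ (¬x4 ⊕ x2))
≡ ¬(x4 ∨ (¬x4 ∧ ¬x2) ∨ (¬¬x4 ∧ x2))   (expand ⊕)
≡ ¬x4 ∧ ¬(¬x4 ∧ ¬x2) ∧ ¬(¬¬x4 ∧ x2)   (De Morgan)
≡ ¬x4 ∧ (¬¬x4 ∨ ¬¬x2) ∧ ¬(¬¬x4 ∧ x2)   (De Morgan)
≡ ¬x4 ∧ (x4 ∨ ¬¬x2) ∧ ¬(¬¬x4 ∧ x2)   (double negation)
≡ ¬x4 ∧ (x4 ∨ x2) ∧ ¬(¬¬x4 ∧ x2)   (double negation)
≡ ¬x4 ∧ (x4 ∨ x2) ∧ (¬¬¬x4 ∨ ¬x2)   (De Morgan)
≡ ¬x4 ∧ (x4 ∨ x2) ∧ (¬x4 ∨ ¬x2)   (double negation)
≡ (¬x4 ∧ x4 ∧ ¬x4) ∨ (¬x4 ∧ x4 ∧ ¬x2) ∨ (¬x4 ∧ x2 ∧ ¬x4) ∨ (¬x4 ∧ x2 ∧ ¬x2)   (distribute ∧ over ∨)
≡ ¬x4 ∧ x2   (simplify)

¬x4 ∧ x2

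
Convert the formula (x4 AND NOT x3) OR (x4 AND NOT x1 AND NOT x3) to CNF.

x4 AND NOT x3

(x4 AND NOT x3) OR (x4 AND NOT x1 AND NOT x3)
≡ (x4 OR x4) AND (x4 OR NOT x1) AND (x4 OR NOT x3) AND (NOT x3 OR x4) AND (NOT x3 OR NOT x1) AND (NOT x3 OR NOT x3)   (distribute OR over AND)
≡ x4 AND NOT x3   (simplify)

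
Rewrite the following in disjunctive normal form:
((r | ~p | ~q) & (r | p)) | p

((r | ~p | ~q) & (r | p)) | p
≡ (r & r) | (r & p) | (~p & r) | (~p & p) | (~q & r) | (~q & p) | p   (distribute & over |)
≡ r | p   (simplify)

r | p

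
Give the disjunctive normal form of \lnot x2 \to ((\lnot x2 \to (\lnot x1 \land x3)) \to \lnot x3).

\lnot x2 \to ((\lnot x2 \to (\lnot x1 \land x3)) \to \lnot x3)
⇔ \lnot \lnot x2 \lor ((\lnot x2 \to (\lnot x1 \land x3)) \to \lnot x3)
⇔ \lnot \lnot x2 \lor \lnot (\lnot x2 \to (\lnot x1 \land x3)) \lor \lnot x3
⇔ \lnot \lnot x2 \lor \lnot (\lnot \lnot x2 \lor (\lnot x1 \land x3)) \lor \lnot x3
⇔ x2 \lor \lnot (\lnot \lnot x2 \lor (\lnot x1 \land x3)) \lor \lnot x3
⇔ x2 \lor (\lnot \lnot \lnot x2 \land \lnot (\lnot x1 \land x3)) \lor \lnot x3
⇔ x2 \lor (\lnot x2 \land \lnot (\lnot x1 \land x3)) \lor \lnot x3
⇔ x2 \lor (\lnot x2 \land (\lnot \lnot x1 \lor \lnot x3)) \lor \lnot x3
⇔ x2 \lor (\lnot x2 \land (x1 \lor \lnot x3)) \lor \lnot x3
⇔ x2 \lor (\lnot x2 \land x1) \lor (\lnot x2 \land \lnot x3) \lor \lnot x3
⇔ x2 \lor (\lnot x2 \land x1) \lor \lnot x3

x2 \lor (\lnot x2 \land x1) \lor \lnot x3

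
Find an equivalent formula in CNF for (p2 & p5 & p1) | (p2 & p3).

p2 & (p5 | p3) & (p1 | p3)

(p2 & p5 & p1) | (p2 & p3)
⇔ (p2 | p2) & (p2 | p3) & (p5 | p2) & (p5 | p3) & (p1 | p2) & (p1 | p3)
⇔ p2 & (p5 | p3) & (p1 | p3)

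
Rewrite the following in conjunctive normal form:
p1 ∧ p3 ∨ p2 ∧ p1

p1 ∧ (p3 ∨ p2)

p1 ∧ p3 ∨ p2 ∧ p1
= (p1 ∨ p2) ∧ (p1 ∨ p1) ∧ (p3 ∨ p2) ∧ (p3 ∨ p1)   (distribute ∨ over ∧)
= p1 ∧ (p3 ∨ p2)   (simplify)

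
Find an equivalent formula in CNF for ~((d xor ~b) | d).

(b | d) & ~d

~((d xor ~b) | d)
≡ ~(((d | ~b) & ~(d & ~b)) | d)   [expand xor]
≡ ~((d | ~b) & ~(d & ~b)) & ~d   [De Morgan]
≡ (~(d | ~b) | ~~(d & ~b)) & ~d   [De Morgan]
≡ ((~d & ~~b) | ~~(d & ~b)) & ~d   [De Morgan]
≡ ((~d & b) | ~~(d & ~b)) & ~d   [double negation]
≡ ((~d & b) | (d & ~b)) & ~d   [double negation]
≡ (~d | d) & (~d | ~b) & (b | d) & (b | ~b) & ~d   [distribute | over &]
≡ (b | d) & ~d   [simplify]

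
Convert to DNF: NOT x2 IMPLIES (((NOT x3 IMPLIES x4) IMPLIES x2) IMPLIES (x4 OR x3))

x2 OR x4 OR x3

NOT x2 IMPLIES (((NOT x3 IMPLIES x4) IMPLIES x2) IMPLIES (x4 OR x3))
≡ NOT NOT x2 OR (((NOT x3 IMPLIES x4) IMPLIES x2) IMPLIES (x4 OR x3))   — eliminate IMPLIES
≡ NOT NOT x2 OR NOT ((NOT x3 IMPLIES x4) IMPLIES x2) OR x4 OR x3   — eliminate IMPLIES
≡ NOT NOT x2 OR NOT (NOT (NOT x3 IMPLIES x4) OR x2) OR x4 OR x3   — eliminate IMPLIES
≡ NOT NOT x2 OR NOT (NOT (NOT NOT x3 OR x4) OR x2) OR x4 OR x3   — eliminate IMPLIES
≡ x2 OR NOT (NOT (NOT NOT x3 OR x4) OR x2) OR x4 OR x3   — double negation
≡ x2 OR (NOT NOT (NOT NOT x3 OR x4) AND NOT x2) OR x4 OR x3   — De Morgan
≡ x2 OR ((NOT NOT x3 OR x4) AND NOT x2) OR x4 OR x3   — double negation
≡ x2 OR ((x3 OR x4) AND NOT x2) OR x4 OR x3   — double negation
≡ x2 OR (x3 AND NOT x2) OR (x4 AND NOT x2) OR x4 OR x3   — distribute AND over OR
≡ x2 OR x4 OR x3   — simplify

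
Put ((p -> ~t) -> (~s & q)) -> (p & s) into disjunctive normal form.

(~p & s) | (~p & ~q) | (~t & s) | (~t & ~q) | (p & s)

((p -> ~t) -> (~s & q)) -> (p & s)
≡ ~((p -> ~t) -> (~s & q)) | (p & s)   [eliminate ->]
≡ ~(~(p -> ~t) | (~s & q)) | (p & s)   [eliminate ->]
≡ ~(~(~p | ~t) | (~s & q)) | (p & s)   [eliminate ->]
≡ (~~(~p | ~t) & ~(~s & q)) | (p & s)   [De Morgan]
≡ ((~p | ~t) & ~(~s & q)) | (p & s)   [double negation]
≡ ((~p | ~t) & (~~s | ~q)) | (p & s)   [De Morgan]
≡ ((~p | ~t) & (s | ~q)) | (p & s)   [double negation]
≡ (~p & s) | (~p & ~q) | (~t & s) | (~t & ~q) | (p & s)   [distribute & over |]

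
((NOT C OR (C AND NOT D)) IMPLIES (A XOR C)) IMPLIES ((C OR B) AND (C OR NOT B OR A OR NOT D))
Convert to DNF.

((NOT C OR (C AND NOT D)) IMPLIES (A XOR C)) IMPLIES ((C OR B) AND (C OR NOT B OR A OR NOT D))
⇔ NOT ((NOT C OR (C AND NOT D)) IMPLIES (A XOR C)) OR ((C OR B) AND (C OR NOT B OR A OR NOT D))   [eliminate IMPLIES]
⇔ NOT (NOT (NOT C OR (C AND NOT D)) OR (A XOR C)) OR ((C OR B) AND (C OR NOT B OR A OR NOT D))   [eliminate IMPLIES]
⇔ NOT (NOT (NOT C OR (C AND NOT D)) OR (A AND NOT C) OR (NOT A AND C)) OR ((C OR B) AND (C OR NOT B OR A OR NOT D))   [expand XOR]
⇔ (NOT NOT (NOT C OR (C AND NOT D)) AND NOT (A AND NOT C) AND NOT (NOT A AND C)) OR ((C OR B) AND (C OR NOT B OR A OR NOT D))   [De Morgan]
⇔ ((NOT C OR (C AND NOT D)) AND NOT (A AND NOT C) AND NOT (NOT A AND C)) OR ((C OR B) AND (C OR NOT B OR A OR NOT D))   [double negation]
⇔ ((NOT C OR (C AND NOT D)) AND (NOT A OR NOT NOT C) AND NOT (NOT A AND C)) OR ((C OR B) AND (C OR NOT B OR A OR NOT D))   [De Morgan]
⇔ ((NOT C OR (C AND NOT D)) AND (NOT A OR C) AND NOT (NOT A AND C)) OR ((C OR B) AND (C OR NOT B OR A OR NOT D))   [double negation]
⇔ ((NOT C OR (C AND NOT D)) AND (NOT A OR C) AND (NOT NOT A OR NOT C)) OR ((C OR B) AND (C OR NOT B OR A OR NOT D))   [De Morgan]
⇔ ((NOT C OR (C AND NOT D)) AND (NOT A OR C) AND (A OR NOT C)) OR ((C OR B) AND (C OR NOT B OR A OR NOT D))   [double negation]
⇔ (NOT C AND NOT A AND A) OR (NOT C AND NOT A AND NOT C) OR (NOT C AND C AND A) OR (NOT C AND C AND NOT C) OR (C AND NOT D AND NOT A AND A) OR (C AND NOT D AND NOT A AND NOT C) OR (C AND NOT D AND C AND A) OR (C AND NOT D AND C AND NOT C) OR (C AND C) OR (C AND NOT B) OR (C AND A) OR (C AND NOT D) OR (B AND C) OR (B AND NOT B) OR (B AND A) OR (B AND NOT D)   [distribute AND over OR]
⇔ (NOT C AND NOT A) OR C OR (B AND A) OR (B AND NOT D)   [simplify]

(NOT C AND NOT A) OR C OR (B AND A) OR (B AND NOT D)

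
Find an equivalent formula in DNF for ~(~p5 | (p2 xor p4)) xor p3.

~(~p5 | (p2 xor p4)) xor p3
≡ (~(~p5 | (p2 xor p4)) & ~p3) | (~~(~p5 | (p2 xor p4)) & p3)   [expand xor]
≡ (~(~p5 | (p2 & ~p4) | (~p2 & p4)) & ~p3) | (~~(~p5 | (p2 xor p4)) & p3)   [expand xor]
≡ (~(~p5 | (p2 & ~p4) | (~p2 & p4)) & ~p3) | (~~(~p5 | (p2 & ~p4) | (~p2 & p4)) & p3)   [expand xor]
≡ (~~p5 & ~(p2 & ~p4) & ~(~p2 & p4) & ~p3) | (~~(~p5 | (p2 & ~p4) | (~p2 & p4)) & p3)   [De Morgan]
≡ (p5 & ~(p2 & ~p4) & ~(~p2 & p4) & ~p3) | (~~(~p5 | (p2 & ~p4) | (~p2 & p4)) & p3)   [double negation]
≡ (p5 & (~p2 | ~~p4) & ~(~p2 & p4) & ~p3) | (~~(~p5 | (p2 & ~p4) | (~p2 & p4)) & p3)   [De Morgan]
≡ (p5 & (~p2 | p4) & ~(~p2 & p4) & ~p3) | (~~(~p5 | (p2 & ~p4) | (~p2 & p4)) & p3)   [double negation]
≡ (p5 & (~p2 | p4) & (~~p2 | ~p4) & ~p3) | (~~(~p5 | (p2 & ~p4) | (~p2 & p4)) & p3)   [De Morgan]
≡ (p5 & (~p2 | p4) & (p2 | ~p4) & ~p3) | (~~(~p5 | (p2 & ~p4) | (~p2 & p4)) & p3)   [double negation]
≡ (p5 & (~p2 | p4) & (p2 | ~p4) & ~p3) | ((~p5 | (p2 & ~p4) | (~p2 & p4)) & p3)   [double negation]
≡ (p5 & ~p2 & p2 & ~p3) | (p5 & ~p2 & ~p4 & ~p3) | (p5 & p4 & p2 & ~p3) | (p5 & p4 & ~p4 & ~p3) | (~p5 & p3) | (p2 & ~p4 & p3) | (~p2 & p4 & p3)   [distribute & over |]
≡ (p5 & ~p2 & ~p4 & ~p3) | (p5 & p4 & p2 & ~p3) | (~p5 & p3) | (p2 & ~p4 & p3) | (~p2 & p4 & p3)   [simplify]

(p5 & ~p2 & ~p4 & ~p3) | (p5 & p4 & p2 & ~p3) | (~p5 & p3) | (p2 & ~p4 & p3) | (~p2 & p4 & p3)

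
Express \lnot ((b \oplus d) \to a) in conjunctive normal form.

(b \lor d) \land (\lnot b \lor \lnot d) \land \lnot a

\lnot ((b \oplus d) \to a)
⇔ \lnot (\lnot (b \oplus d) \lor a)   [eliminate \to]
⇔ \lnot (\lnot ((b \lor d) \land \lnot (b \land d)) \lor a)   [expand \oplus]
⇔ \lnot \lnot ((b \lor d) \land \lnot (b \land d)) \land \lnot a   [De Morgan]
⇔ (b \lor d) \land \lnot (b \land d) \land \lnot a   [double negation]
⇔ (b \lor d) \land (\lnot b \lor \lnot d) \land \lnot a   [De Morgan]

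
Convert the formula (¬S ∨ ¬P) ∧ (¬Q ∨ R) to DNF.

(¬S ∨ ¬P) ∧ (¬Q ∨ R)
⇔ (¬S ∧ ¬Q) ∨ (¬S ∧ R) ∨ (¬P ∧ ¬Q) ∨ (¬P ∧ R)

(¬S ∧ ¬Q) ∨ (¬S ∧ R) ∨ (¬P ∧ ¬Q) ∨ (¬P ∧ R)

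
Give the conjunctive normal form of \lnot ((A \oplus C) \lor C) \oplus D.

(\lnot A \lor C \lor D) \land (\lnot C \lor D) \land (A \lor C \lor \lnot D)

\lnot ((A \oplus C) \lor C) \oplus D
≡ (\lnot ((A \oplus C) \lor C) \lor D) \land \lnot (\lnot ((A \oplus C) \lor C) \land D)
≡ (\lnot (((A \lor C) \land \lnot (A \land C)) \lor C) \lor D) \land \lnot (\lnot ((A \oplus C) \lor C) \land D)
≡ (\lnot (((A \lor C) \land \lnot (A \land C)) \lor C) \lor D) \land \lnot (\lnot (((A \lor C) \land \lnot (A \land C)) \lor C) \land D)
≡ ((\lnot ((A \lor C) \land \lnot (A \land C)) \land \lnot C) \lor D) \land \lnot (\lnot (((A \lor C) \land \lnot (A \land C)) \lor C) \land D)
≡ (((\lnot (A \lor C) \lor \lnot \lnot (A \land C)) \land \lnot C) \lor D) \land \lnot (\lnot (((A \lor C) \land \lnot (A \land C)) \lor C) \land D)
≡ ((((\lnot A \land \lnot C) \lor \lnot \lnot (A \land C)) \land \lnot C) \lor D) \land \lnot (\lnot (((A \lor C) \land \lnot (A \land C)) \lor C) \land D)
≡ ((((\lnot A \land \lnot C) \lor (A \land C)) \land \lnot C) \lor D) \land \lnot (\lnot (((A \lor C) \land \lnot (A \land C)) \lor C) \land D)
≡ ((((\lnot A \land \lnot C) \lor (A \land C)) \land \lnot C) \lor D) \land (\lnot \lnot (((A \lor C) \land \lnot (A \land C)) \lor C) \lor \lnot D)
≡ ((((\lnot A \land \lnot C) \lor (A \land C)) \land \lnot C) \lor D) \land (((A \lor C) \land \lnot (A \land C)) \lor C \lor \lnot D)
≡ ((((\lnot A \land \lnot C) \lor (A \land C)) \land \lnot C) \lor D) \land (((A \lor C) \land (\lnot A \lor \lnot C)) \lor C \lor \lnot D)
≡ (\lnot A \lor A \lor D) \land (\lnot A \lor C \lor D) \land (\lnot C \lor A \lor D) \land (\lnot C \lor C \lor D) \land (\lnot C \lor D) \land (A \lor C \lor C \lor \lnot D) \land (\lnot A \lor \lnot C \lor C \lor \lnot D)
≡ (\lnot A \lor C \lor D) \land (\lnot C \lor D) \land (A \lor C \lor \lnot D)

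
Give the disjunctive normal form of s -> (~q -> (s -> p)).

s -> (~q -> (s -> p))
≡ ~s | (~q -> (s -> p))   [eliminate ->]
≡ ~s | ~~q | (s -> p)   [eliminate ->]
≡ ~s | ~~q | ~s | p   [eliminate ->]
≡ ~s | q | ~s | p   [double negation]
≡ ~s | q | p   [simplify]

~s | q | p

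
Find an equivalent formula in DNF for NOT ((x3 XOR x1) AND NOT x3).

NOT ((x3 XOR x1) AND NOT x3)
⇔ NOT (((x3 AND NOT x1) OR (NOT x3 AND x1)) AND NOT x3)   [expand XOR]
⇔ NOT ((x3 AND NOT x1) OR (NOT x3 AND x1)) OR NOT NOT x3   [De Morgan]
⇔ (NOT (x3 AND NOT x1) AND NOT (NOT x3 AND x1)) OR NOT NOT x3   [De Morgan]
⇔ ((NOT x3 OR NOT NOT x1) AND NOT (NOT x3 AND x1)) OR NOT NOT x3   [De Morgan]
⇔ ((NOT x3 OR x1) AND NOT (NOT x3 AND x1)) OR NOT NOT x3   [double negation]
⇔ ((NOT x3 OR x1) AND (NOT NOT x3 OR NOT x1)) OR NOT NOT x3   [De Morgan]
⇔ ((NOT x3 OR x1) AND (x3 OR NOT x1)) OR NOT NOT x3   [double negation]
⇔ ((NOT x3 OR x1) AND (x3 OR NOT x1)) OR x3   [double negation]
⇔ (NOT x3 AND x3) OR (NOT x3 AND NOT x1) OR (x1 AND x3) OR (x1 AND NOT x1) OR x3   [distribute AND over OR]
⇔ (NOT x3 AND NOT x1) OR x3   [simplify]

(NOT x3 AND NOT x1) OR x3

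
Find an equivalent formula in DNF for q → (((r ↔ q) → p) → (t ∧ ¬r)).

¬q ∨ (q ∧ r ∧ ¬p) ∨ (t ∧ ¬r)

q → (((r ↔ q) → p) → (t ∧ ¬r))
⇔ ¬q ∨ (((r ↔ q) → p) → (t ∧ ¬r))   — eliminate →
⇔ ¬q ∨ ¬((r ↔ q) → p) ∨ (t ∧ ¬r)   — eliminate →
⇔ ¬q ∨ ¬(¬(r ↔ q) ∨ p) ∨ (t ∧ ¬r)   — eliminate →
⇔ ¬q ∨ ¬(¬((r → q) ∧ (q → r)) ∨ p) ∨ (t ∧ ¬r)   — eliminate ↔
⇔ ¬q ∨ ¬(¬((¬r ∨ q) ∧ (q → r)) ∨ p) ∨ (t ∧ ¬r)   — eliminate →
⇔ ¬q ∨ ¬(¬((¬r ∨ q) ∧ (¬q ∨ r)) ∨ p) ∨ (t ∧ ¬r)   — eliminate →
⇔ ¬q ∨ (¬¬((¬r ∨ q) ∧ (¬q ∨ r)) ∧ ¬p) ∨ (t ∧ ¬r)   — De Morgan
⇔ ¬q ∨ ((¬r ∨ q) ∧ (¬q ∨ r) ∧ ¬p) ∨ (t ∧ ¬r)   — double negation
⇔ ¬q ∨ (¬r ∧ ¬q ∧ ¬p) ∨ (¬r ∧ r ∧ ¬p) ∨ (q ∧ ¬q ∧ ¬p) ∨ (q ∧ r ∧ ¬p) ∨ (t ∧ ¬r)   — distribute ∧ over ∨
⇔ ¬q ∨ (q ∧ r ∧ ¬p) ∨ (t ∧ ¬r)   — simplify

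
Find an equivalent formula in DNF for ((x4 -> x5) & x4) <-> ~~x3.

(x4 & ~x5 & ~x3) | (~x4 & ~x3) | (x3 & x5 & x4)

((x4 -> x5) & x4) <-> ~~x3
≡ (((x4 -> x5) & x4) -> ~~x3) & (~~x3 -> ((x4 -> x5) & x4))   [eliminate <->]
≡ (~((x4 -> x5) & x4) | ~~x3) & (~~x3 -> ((x4 -> x5) & x4))   [eliminate ->]
≡ (~((~x4 | x5) & x4) | ~~x3) & (~~x3 -> ((x4 -> x5) & x4))   [eliminate ->]
≡ (~((~x4 | x5) & x4) | ~~x3) & (~~~x3 | ((x4 -> x5) & x4))   [eliminate ->]
≡ (~((~x4 | x5) & x4) | ~~x3) & (~~~x3 | ((~x4 | x5) & x4))   [eliminate ->]
≡ (~(~x4 | x5) | ~x4 | ~~x3) & (~~~x3 | ((~x4 | x5) & x4))   [De Morgan]
≡ ((~~x4 & ~x5) | ~x4 | ~~x3) & (~~~x3 | ((~x4 | x5) & x4))   [De Morgan]
≡ ((x4 & ~x5) | ~x4 | ~~x3) & (~~~x3 | ((~x4 | x5) & x4))   [double negation]
≡ ((x4 & ~x5) | ~x4 | x3) & (~~~x3 | ((~x4 | x5) & x4))   [double negation]
≡ ((x4 & ~x5) | ~x4 | x3) & (~x3 | ((~x4 | x5) & x4))   [double negation]
≡ (x4 & ~x5 & ~x3) | (x4 & ~x5 & ~x4 & x4) | (x4 & ~x5 & x5 & x4) | (~x4 & ~x3) | (~x4 & ~x4 & x4) | (~x4 & x5 & x4) | (x3 & ~x3) | (x3 & ~x4 & x4) | (x3 & x5 & x4)   [distribute & over |]
≡ (x4 & ~x5 & ~x3) | (~x4 & ~x3) | (x3 & x5 & x4)   [simplify]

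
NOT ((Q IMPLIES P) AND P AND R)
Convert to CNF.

NOT P OR NOT R

NOT ((Q IMPLIES P) AND P AND R)
≡ NOT ((NOT Q OR P) AND P AND R)   [eliminate IMPLIES]
≡ NOT (NOT Q OR P) OR NOT P OR NOT R   [De Morgan]
≡ (NOT NOT Q AND NOT P) OR NOT P OR NOT R   [De Morgan]
≡ (Q AND NOT P) OR NOT P OR NOT R   [double negation]
≡ (Q OR NOT P OR NOT R) AND (NOT P OR NOT P OR NOT R)   [distribute OR over AND]
≡ NOT P OR NOT R   [simplify]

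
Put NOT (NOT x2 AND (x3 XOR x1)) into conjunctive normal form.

NOT (NOT x2 AND (x3 XOR x1))
≡ NOT (NOT x2 AND (x3 OR x1) AND NOT (x3 AND x1))   [expand XOR]
≡ NOT NOT x2 OR NOT (x3 OR x1) OR NOT NOT (x3 AND x1)   [De Morgan]
≡ x2 OR NOT (x3 OR x1) OR NOT NOT (x3 AND x1)   [double negation]
≡ x2 OR (NOT x3 AND NOT x1) OR NOT NOT (x3 AND x1)   [De Morgan]
≡ x2 OR (NOT x3 AND NOT x1) OR (x3 AND x1)   [double negation]
≡ (x2 OR NOT x3 OR x3) AND (x2 OR NOT x3 OR x1) AND (x2 OR NOT x1 OR x3) AND (x2 OR NOT x1 OR x1)   [distribute OR over AND]
≡ (x2 OR NOT x3 OR x1) AND (x2 OR NOT x1 OR x3)   [simplify]

(x2 OR NOT x3 OR x1) AND (x2 OR NOT x1 OR x3)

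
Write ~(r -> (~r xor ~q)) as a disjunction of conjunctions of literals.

r & q

~(r -> (~r xor ~q))
= ~(~r | (~r xor ~q))
= ~(~r | (~r & ~~q) | (~~r & ~q))
= ~~r & ~(~r & ~~q) & ~(~~r & ~q)
= r & ~(~r & ~~q) & ~(~~r & ~q)
= r & (~~r | ~~~q) & ~(~~r & ~q)
= r & (r | ~~~q) & ~(~~r & ~q)
= r & (r | ~q) & ~(~~r & ~q)
= r & (r | ~q) & (~~~r | ~~q)
= r & (r | ~q) & (~r | ~~q)
= r & (r | ~q) & (~r | q)
= (r & r & ~r) | (r & r & q) | (r & ~q & ~r) | (r & ~q & q)
= r & q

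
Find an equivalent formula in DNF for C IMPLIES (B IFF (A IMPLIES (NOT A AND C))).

NOT C OR (NOT B AND A) OR (NOT A AND B)

C IMPLIES (B IFF (A IMPLIES (NOT A AND C)))
≡ NOT C OR (B IFF (A IMPLIES (NOT A AND C)))
≡ NOT C OR ((B IMPLIES (A IMPLIES (NOT A AND C))) AND ((A IMPLIES (NOT A AND C)) IMPLIES B))
≡ NOT C OR ((NOT B OR (A IMPLIES (NOT A AND C))) AND ((A IMPLIES (NOT A AND C)) IMPLIES B))
≡ NOT C OR ((NOT B OR NOT A OR (NOT A AND C)) AND ((A IMPLIES (NOT A AND C)) IMPLIES B))
≡ NOT C OR ((NOT B OR NOT A OR (NOT A AND C)) AND (NOT (A IMPLIES (NOT A AND C)) OR B))
≡ NOT C OR ((NOT B OR NOT A OR (NOT A AND C)) AND (NOT (NOT A OR (NOT A AND C)) OR B))
≡ NOT C OR ((NOT B OR NOT A OR (NOT A AND C)) AND ((NOT NOT A AND NOT (NOT A AND C)) OR B))
≡ NOT C OR ((NOT B OR NOT A OR (NOT A AND C)) AND ((A AND NOT (NOT A AND C)) OR B))
≡ NOT C OR ((NOT B OR NOT A OR (NOT A AND C)) AND ((A AND (NOT NOT A OR NOT C)) OR B))
≡ NOT C OR ((NOT B OR NOT A OR (NOT A AND C)) AND ((A AND (A OR NOT C)) OR B))
≡ NOT C OR (NOT B AND A AND A) OR (NOT B AND A AND NOT C) OR (NOT B AND B) OR (NOT A AND A AND A) OR (NOT A AND A AND NOT C) OR (NOT A AND B) OR (NOT A AND C AND A AND A) OR (NOT A AND C AND A AND NOT C) OR (NOT A AND C AND B)
≡ NOT C OR (NOT B AND A) OR (NOT A AND B)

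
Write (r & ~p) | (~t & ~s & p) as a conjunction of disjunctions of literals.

(r | ~t) & (r | ~s) & (r | p) & (~p | ~t) & (~p | ~s)

(r & ~p) | (~t & ~s & p)
= (r | ~t) & (r | ~s) & (r | p) & (~p | ~t) & (~p | ~s) & (~p | p)
= (r | ~t) & (r | ~s) & (r | p) & (~p | ~t) & (~p | ~s)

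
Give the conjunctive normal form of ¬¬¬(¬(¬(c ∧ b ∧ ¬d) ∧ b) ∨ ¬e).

¬¬¬(¬(¬(c ∧ b ∧ ¬d) ∧ b) ∨ ¬e)
≡ ¬(¬(¬(c ∧ b ∧ ¬d) ∧ b) ∨ ¬e)   [double negation]
≡ ¬¬(¬(c ∧ b ∧ ¬d) ∧ b) ∧ ¬¬e   [De Morgan]
≡ ¬(c ∧ b ∧ ¬d) ∧ b ∧ ¬¬e   [double negation]
≡ (¬c ∨ ¬b ∨ ¬¬d) ∧ b ∧ ¬¬e   [De Morgan]
≡ (¬c ∨ ¬b ∨ d) ∧ b ∧ ¬¬e   [double negation]
≡ (¬c ∨ ¬b ∨ d) ∧ b ∧ e   [double negation]

(¬c ∨ ¬b ∨ d) ∧ b ∧ e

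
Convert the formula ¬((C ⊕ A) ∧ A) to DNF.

¬((C ⊕ A) ∧ A)
≡ ¬(((C ∧ ¬A) ∨ (¬C ∧ A)) ∧ A)   [expand ⊕]
≡ ¬((C ∧ ¬A) ∨ (¬C ∧ A)) ∨ ¬A   [De Morgan]
≡ (¬(C ∧ ¬A) ∧ ¬(¬C ∧ A)) ∨ ¬A   [De Morgan]
≡ ((¬C ∨ ¬¬A) ∧ ¬(¬C ∧ A)) ∨ ¬A   [De Morgan]
≡ ((¬C ∨ A) ∧ ¬(¬C ∧ A)) ∨ ¬A   [double negation]
≡ ((¬C ∨ A) ∧ (¬¬C ∨ ¬A)) ∨ ¬A   [De Morgan]
≡ ((¬C ∨ A) ∧ (C ∨ ¬A)) ∨ ¬A   [double negation]
≡ (¬C ∧ C) ∨ (¬C ∧ ¬A) ∨ (A ∧ C) ∨ (A ∧ ¬A) ∨ ¬A   [distribute ∧ over ∨]
≡ (A ∧ C) ∨ ¬A   [simplify]

(A ∧ C) ∨ ¬A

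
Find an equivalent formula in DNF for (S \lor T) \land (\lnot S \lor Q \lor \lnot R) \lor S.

T \land \lnot S \lor T \land Q \lor T \land \lnot R \lor S

(S \lor T) \land (\lnot S \lor Q \lor \lnot R) \lor S
≡ S \land \lnot S \lor S \land Q \lor S \land \lnot R \lor T \land \lnot S \lor T \land Q \lor T \land \lnot R \lor S   [distribute \land over \lor]
≡ T \land \lnot S \lor T \land Q \lor T \land \lnot R \lor S   [simplify]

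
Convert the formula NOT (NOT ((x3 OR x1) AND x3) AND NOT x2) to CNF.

x3 OR x2

NOT (NOT ((x3 OR x1) AND x3) AND NOT x2)
⇔ NOT NOT ((x3 OR x1) AND x3) OR NOT NOT x2
⇔ ((x3 OR x1) AND x3) OR NOT NOT x2
⇔ ((x3 OR x1) AND x3) OR x2
⇔ (x3 OR x1 OR x2) AND (x3 OR x2)
⇔ x3 OR x2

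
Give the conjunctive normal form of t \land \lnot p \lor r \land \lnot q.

(t \lor r) \land (t \lor \lnot q) \land (\lnot p \lor r) \land (\lnot p \lor \lnot q)

t \land \lnot p \lor r \land \lnot q
⇔ (t \lor r) \land (t \lor \lnot q) \land (\lnot p \lor r) \land (\lnot p \lor \lnot q)   [distribute \lor over \land]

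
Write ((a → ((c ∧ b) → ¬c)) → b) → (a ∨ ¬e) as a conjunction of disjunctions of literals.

¬b ∨ a ∨ ¬e

((a → ((c ∧ b) → ¬c)) → b) → (a ∨ ¬e)
≡ ¬((a → ((c ∧ b) → ¬c)) → b) ∨ a ∨ ¬e   [eliminate →]
≡ ¬(¬(a → ((c ∧ b) → ¬c)) ∨ b) ∨ a ∨ ¬e   [eliminate →]
≡ ¬(¬(¬a ∨ ((c ∧ b) → ¬c)) ∨ b) ∨ a ∨ ¬e   [eliminate →]
≡ ¬(¬(¬a ∨ ¬(c ∧ b) ∨ ¬c) ∨ b) ∨ a ∨ ¬e   [eliminate →]
≡ (¬¬(¬a ∨ ¬(c ∧ b) ∨ ¬c) ∧ ¬b) ∨ a ∨ ¬e   [De Morgan]
≡ ((¬a ∨ ¬(c ∧ b) ∨ ¬c) ∧ ¬b) ∨ a ∨ ¬e   [double negation]
≡ ((¬a ∨ ¬c ∨ ¬b ∨ ¬c) ∧ ¬b) ∨ a ∨ ¬e   [De Morgan]
≡ (¬a ∨ ¬c ∨ ¬b ∨ ¬c ∨ a ∨ ¬e) ∧ (¬b ∨ a ∨ ¬e)   [distribute ∨ over ∧]
≡ ¬b ∨ a ∨ ¬e   [simplify]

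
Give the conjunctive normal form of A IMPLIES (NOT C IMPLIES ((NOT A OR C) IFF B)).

NOT A OR C OR NOT B

A IMPLIES (NOT C IMPLIES ((NOT A OR C) IFF B))
⇔ NOT A OR (NOT C IMPLIES ((NOT A OR C) IFF B))   [eliminate IMPLIES]
⇔ NOT A OR NOT NOT C OR ((NOT A OR C) IFF B)   [eliminate IMPLIES]
⇔ NOT A OR NOT NOT C OR (((NOT A OR C) IMPLIES B) AND (B IMPLIES (NOT A OR C)))   [eliminate IFF]
⇔ NOT A OR NOT NOT C OR ((NOT (NOT A OR C) OR B) AND (B IMPLIES (NOT A OR C)))   [eliminate IMPLIES]
⇔ NOT A OR NOT NOT C OR ((NOT (NOT A OR C) OR B) AND (NOT B OR NOT A OR C))   [eliminate IMPLIES]
⇔ NOT A OR C OR ((NOT (NOT A OR C) OR B) AND (NOT B OR NOT A OR C))   [double negation]
⇔ NOT A OR C OR (((NOT NOT A AND NOT C) OR B) AND (NOT B OR NOT A OR C))   [De Morgan]
⇔ NOT A OR C OR (((A AND NOT C) OR B) AND (NOT B OR NOT A OR C))   [double negation]
⇔ (NOT A OR C OR A OR B) AND (NOT A OR C OR NOT C OR B) AND (NOT A OR C OR NOT B OR NOT A OR C)   [distribute OR over AND]
⇔ NOT A OR C OR NOT B   [simplify]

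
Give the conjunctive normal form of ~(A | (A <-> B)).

~(A | (A <-> B))
= ~(A | ((A -> B) & (B -> A)))   (eliminate <->)
= ~(A | ((~A | B) & (B -> A)))   (eliminate ->)
= ~(A | ((~A | B) & (~B | A)))   (eliminate ->)
= ~A & ~((~A | B) & (~B | A))   (De Morgan)
= ~A & (~(~A | B) | ~(~B | A))   (De Morgan)
= ~A & ((~~A & ~B) | ~(~B | A))   (De Morgan)
= ~A & ((A & ~B) | ~(~B | A))   (double negation)
= ~A & ((A & ~B) | (~~B & ~A))   (De Morgan)
= ~A & ((A & ~B) | (B & ~A))   (double negation)
= ~A & (A | B) & (A | ~A) & (~B | B) & (~B | ~A)   (distribute | over &)
= ~A & (A | B)   (simplify)

~A & (A | B)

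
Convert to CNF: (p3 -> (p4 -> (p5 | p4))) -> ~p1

(p3 -> (p4 -> (p5 | p4))) -> ~p1
= ~(p3 -> (p4 -> (p5 | p4))) | ~p1   [eliminate ->]
= ~(~p3 | (p4 -> (p5 | p4))) | ~p1   [eliminate ->]
= ~(~p3 | ~p4 | p5 | p4) | ~p1   [eliminate ->]
= (~~p3 & ~~p4 & ~p5 & ~p4) | ~p1   [De Morgan]
= (p3 & ~~p4 & ~p5 & ~p4) | ~p1   [double negation]
= (p3 & p4 & ~p5 & ~p4) | ~p1   [double negation]
= (p3 | ~p1) & (p4 | ~p1) & (~p5 | ~p1) & (~p4 | ~p1)   [distribute | over &]

(p3 | ~p1) & (p4 | ~p1) & (~p5 | ~p1) & (~p4 | ~p1)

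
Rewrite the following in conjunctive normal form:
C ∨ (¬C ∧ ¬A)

C ∨ (¬C ∧ ¬A)
⇔ (C ∨ ¬C) ∧ (C ∨ ¬A)
⇔ C ∨ ¬A

C ∨ ¬A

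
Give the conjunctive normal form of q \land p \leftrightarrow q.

q \land p \leftrightarrow q
≡ (q \land p \to q) \land (q \to q \land p)
≡ (\lnot (q \land p) \lor q) \land (q \to q \land p)
≡ (\lnot (q \land p) \lor q) \land (\lnot q \lor q \land p)
≡ (\lnot q \lor \lnot p \lor q) \land (\lnot q \lor q \land p)
≡ (\lnot q \lor \lnot p \lor q) \land (\lnot q \lor q) \land (\lnot q \lor p)
≡ \lnot q \lor p

\lnot q \lor p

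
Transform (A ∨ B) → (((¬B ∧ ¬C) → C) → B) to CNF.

(A ∨ B) → (((¬B ∧ ¬C) → C) → B)
≡ ¬(A ∨ B) ∨ (((¬B ∧ ¬C) → C) → B)   [eliminate →]
≡ ¬(A ∨ B) ∨ ¬((¬B ∧ ¬C) → C) ∨ B   [eliminate →]
≡ ¬(A ∨ B) ∨ ¬(¬(¬B ∧ ¬C) ∨ C) ∨ B   [eliminate →]
≡ (¬A ∧ ¬B) ∨ ¬(¬(¬B ∧ ¬C) ∨ C) ∨ B   [De Morgan]
≡ (¬A ∧ ¬B) ∨ (¬¬(¬B ∧ ¬C) ∧ ¬C) ∨ B   [De Morgan]
≡ (¬A ∧ ¬B) ∨ (¬B ∧ ¬C ∧ ¬C) ∨ B   [double negation]
≡ (¬A ∨ ¬B ∨ B) ∧ (¬A ∨ ¬C ∨ B) ∧ (¬A ∨ ¬C ∨ B) ∧ (¬B ∨ ¬B ∨ B) ∧ (¬B ∨ ¬C ∨ B) ∧ (¬B ∨ ¬C ∨ B)   [distribute ∨ over ∧]
≡ ¬A ∨ ¬C ∨ B   [simplify]

¬A ∨ ¬C ∨ B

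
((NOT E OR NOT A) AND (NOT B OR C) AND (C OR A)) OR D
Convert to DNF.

(NOT E AND NOT B AND A) OR (NOT E AND C) OR (NOT A AND C) OR D

((NOT E OR NOT A) AND (NOT B OR C) AND (C OR A)) OR D
≡ (NOT E AND NOT B AND C) OR (NOT E AND NOT B AND A) OR (NOT E AND C AND C) OR (NOT E AND C AND A) OR (NOT A AND NOT B AND C) OR (NOT A AND NOT B AND A) OR (NOT A AND C AND C) OR (NOT A AND C AND A) OR D   [distribute AND over OR]
≡ (NOT E AND NOT B AND A) OR (NOT E AND C) OR (NOT A AND C) OR D   [simplify]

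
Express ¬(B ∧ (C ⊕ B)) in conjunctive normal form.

¬(B ∧ (C ⊕ B))
⇔ ¬(B ∧ (C ∨ B) ∧ ¬(C ∧ B))   [expand ⊕]
⇔ ¬B ∨ ¬(C ∨ B) ∨ ¬¬(C ∧ B)   [De Morgan]
⇔ ¬B ∨ (¬C ∧ ¬B) ∨ ¬¬(C ∧ B)   [De Morgan]
⇔ ¬B ∨ (¬C ∧ ¬B) ∨ (C ∧ B)   [double negation]
⇔ (¬B ∨ ¬C ∨ C) ∧ (¬B ∨ ¬C ∨ B) ∧ (¬B ∨ ¬B ∨ C) ∧ (¬B ∨ ¬B ∨ B)   [distribute ∨ over ∧]
⇔ ¬B ∨ C   [simplify]

¬B ∨ C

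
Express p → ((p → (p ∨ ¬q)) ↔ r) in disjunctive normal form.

p → ((p → (p ∨ ¬q)) ↔ r)
⇔ ¬p ∨ ((p → (p ∨ ¬q)) ↔ r)   (eliminate →)
⇔ ¬p ∨ (((p → (p ∨ ¬q)) → r) ∧ (r → (p → (p ∨ ¬q))))   (eliminate ↔)
⇔ ¬p ∨ ((¬(p → (p ∨ ¬q)) ∨ r) ∧ (r → (p → (p ∨ ¬q))))   (eliminate →)
⇔ ¬p ∨ ((¬(¬p ∨ p ∨ ¬q) ∨ r) ∧ (r → (p → (p ∨ ¬q))))   (eliminate →)
⇔ ¬p ∨ ((¬(¬p ∨ p ∨ ¬q) ∨ r) ∧ (¬r ∨ (p → (p ∨ ¬q))))   (eliminate →)
⇔ ¬p ∨ ((¬(¬p ∨ p ∨ ¬q) ∨ r) ∧ (¬r ∨ ¬p ∨ p ∨ ¬q))   (eliminate →)
⇔ ¬p ∨ (((¬¬p ∧ ¬p ∧ ¬¬q) ∨ r) ∧ (¬r ∨ ¬p ∨ p ∨ ¬q))   (De Morgan)
⇔ ¬p ∨ (((p ∧ ¬p ∧ ¬¬q) ∨ r) ∧ (¬r ∨ ¬p ∨ p ∨ ¬q))   (double negation)
⇔ ¬p ∨ (((p ∧ ¬p ∧ q) ∨ r) ∧ (¬r ∨ ¬p ∨ p ∨ ¬q))   (double negation)
⇔ ¬p ∨ (p ∧ ¬p ∧ q ∧ ¬r) ∨ (p ∧ ¬p ∧ q ∧ ¬p) ∨ (p ∧ ¬p ∧ q ∧ p) ∨ (p ∧ ¬p ∧ q ∧ ¬q) ∨ (r ∧ ¬r) ∨ (r ∧ ¬p) ∨ (r ∧ p) ∨ (r ∧ ¬q)   (distribute ∧ over ∨)
⇔ ¬p ∨ (r ∧ p) ∨ (r ∧ ¬q)   (simplify)

¬p ∨ (r ∧ p) ∨ (r ∧ ¬q)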